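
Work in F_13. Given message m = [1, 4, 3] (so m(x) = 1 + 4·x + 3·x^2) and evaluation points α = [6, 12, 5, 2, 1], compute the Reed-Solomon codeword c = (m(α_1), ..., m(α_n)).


c = [3, 0, 5, 8, 8]

Message polynomial: m(x) = 1 + 4·x + 3·x^2 (mod 13).
For each evaluation point α_i, compute m(α_i) mod 13:
  α_1 = 6: Horner steps 3 → 9 → 3, so m(6) = 3.
  α_2 = 12: Horner steps 3 → 1 → 0, so m(12) = 0.
  α_3 = 5: Horner steps 3 → 6 → 5, so m(5) = 5.
  α_4 = 2: Horner steps 3 → 10 → 8, so m(2) = 8.
  α_5 = 1: Horner steps 3 → 7 → 8, so m(1) = 8.
Codeword c = [3, 0, 5, 8, 8] ∈ F_13^5.


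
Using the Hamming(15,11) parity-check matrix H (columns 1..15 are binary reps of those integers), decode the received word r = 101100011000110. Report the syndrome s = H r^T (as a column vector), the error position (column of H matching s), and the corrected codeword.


s = (0, 1, 0, 0)^T, error position = 4, corrected codeword c = 101000011000110

Compute s = H r^T mod 2 one row at a time:
  s_1 = 1 + 1 + 0 + 0 + 0 + 1 + 1 + 0 = 4 ≡ 0 (mod 2).
  s_2 = 1 + 0 + 0 + 0 + 0 + 1 + 1 + 0 = 3 ≡ 1 (mod 2).
  s_3 = 0 + 1 + 0 + 0 + 0 + 0 + 1 + 0 = 2 ≡ 0 (mod 2).
  s_4 = 1 + 1 + 0 + 0 + 1 + 0 + 1 + 0 = 4 ≡ 0 (mod 2).
s = (0, 1, 0, 0)^T — this equals column 4 of H (binary 0100), so error is at position 4.
Correct: flip bit 4 of r = 101100011000110 to get c = 101000011000110.


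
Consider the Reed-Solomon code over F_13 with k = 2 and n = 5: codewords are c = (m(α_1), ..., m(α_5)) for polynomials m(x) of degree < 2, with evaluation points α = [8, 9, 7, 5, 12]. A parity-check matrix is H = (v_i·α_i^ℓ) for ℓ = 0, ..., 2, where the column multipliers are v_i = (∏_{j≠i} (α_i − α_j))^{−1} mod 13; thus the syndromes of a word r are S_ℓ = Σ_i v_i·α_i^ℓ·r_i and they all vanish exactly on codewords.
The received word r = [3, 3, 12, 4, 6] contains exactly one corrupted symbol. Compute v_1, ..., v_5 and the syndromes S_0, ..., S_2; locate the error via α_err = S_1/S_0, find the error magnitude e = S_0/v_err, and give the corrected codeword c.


S = (11, 8, 7), error at position 2, error magnitude e = 9, c = [3, 7, 12, 4, 6].

Step 1: column multipliers v_i = (∏_{j≠i}(α_i − α_j))^{−1} mod 13.
  i = 1 (α = 8): (8−9)(8−7)(8−5)(8−12) = (−1)·1·3·(−4) = 12 ≡ 12, so v_1 = 12^{−1} = 12 (mod 13).
  i = 2 (α = 9): (9−8)(9−7)(9−5)(9−12) = 1·2·4·(−3) = −24 ≡ 2, so v_2 = 2^{−1} = 7 (mod 13).
  i = 3 (α = 7): (7−8)(7−9)(7−5)(7−12) = (−1)·(−2)·2·(−5) = −20 ≡ 6, so v_3 = 6^{−1} = 11 (mod 13).
  i = 4 (α = 5): (5−8)(5−9)(5−7)(5−12) = (−3)·(−4)·(−2)·(−7) = 168 ≡ 12, so v_4 = 12^{−1} = 12 (mod 13).
  i = 5 (α = 12): (12−8)(12−9)(12−7)(12−5) = 4·3·5·7 = 420 ≡ 4, so v_5 = 4^{−1} = 10 (mod 13).
  v = [12, 7, 11, 12, 10].
Step 2: syndromes of r = [3, 3, 12, 4, 6] (all sums mod 13).
  S_0 = Σ v_i r_i = 12·3 + 7·3 + 11·12 + 12·4 + 10·6 = 297 ≡ 11.
  S_1 = Σ v_i α_i r_i = 12·8·3 + 7·9·3 + 11·7·12 + 12·5·4 + 10·12·6 = 2361 ≡ 8.
  α_i^2 mod 13 = [12, 3, 10, 12, 1].
  S_2 = Σ v_i α_i^2 r_i = 12·12·3 + 7·3·3 + 11·10·12 + 12·12·4 + 10·1·6 = 2451 ≡ 7.
  S = (11, 8, 7) ≠ 0, so r is not a codeword (an error is present).
Step 3: locate the error. For a single error e at position i, S_ℓ = v_i·e·α_i^ℓ, so α_err = S_1/S_0.
  S_0^{−1} = 11^{−1} = 6 (mod 13), so α_err = 8·6 = 48 ≡ 9 = α_2. Error position i = 2.
  Consistency check: S_2/S_1 = 7·5 = 35 ≡ 9 = α_err ✓ (single-error assumption holds).
Step 4: error magnitude e = S_0/v_2 = S_0·∏_{j≠2}(α_2 − α_j) = 11·2 = 22 ≡ 9 (mod 13).
Step 5: correct position 2: c_2 = r_2 − e = 3 − 9 ≡ 7 (mod 13). Hence c = [3, 7, 12, 4, 6].
  Check: interpolating c through the α_i gives m(x) = 10 + 4·x (degree < 2) with m(α_i) = c_i for every i, so c is indeed a codeword.


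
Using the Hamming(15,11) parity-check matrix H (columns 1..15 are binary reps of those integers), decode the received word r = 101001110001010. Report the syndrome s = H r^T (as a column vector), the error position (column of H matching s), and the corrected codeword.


s = (1, 0, 0, 1)^T, error position = 9, corrected codeword c = 101001111001010

Compute s = H r^T mod 2 one row at a time:
  s_1 = 1 + 0 + 0 + 0 + 1 + 0 + 1 + 0 = 3 ≡ 1 (mod 2).
  s_2 = 0 + 0 + 1 + 1 + 1 + 0 + 1 + 0 = 4 ≡ 0 (mod 2).
  s_3 = 0 + 1 + 1 + 1 + 0 + 0 + 1 + 0 = 4 ≡ 0 (mod 2).
  s_4 = 1 + 1 + 0 + 1 + 0 + 0 + 0 + 0 = 3 ≡ 1 (mod 2).
s = (1, 0, 0, 1)^T — this equals column 9 of H (binary 1001), so error is at position 9.
Correct: flip bit 9 of r = 101001110001010 to get c = 101001111001010.


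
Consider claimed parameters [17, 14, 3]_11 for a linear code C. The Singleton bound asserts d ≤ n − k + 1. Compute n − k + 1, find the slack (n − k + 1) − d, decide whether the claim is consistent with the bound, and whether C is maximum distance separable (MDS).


Singleton RHS = n − k + 1 = 4, slack = 1, bound satisfied, not MDS.

Singleton bound: d ≤ n − k + 1.
Here n = 17, k = 14, so n − k + 1 = 4.
Given d = 3, check d ≤ 4: YES.
Slack = (n − k + 1) − d = 1.
The code is NOT MDS (slack = 1 > 0).
Description: the claimed parameters are [17, 14, 3]_11; such a code would be non-MDS.


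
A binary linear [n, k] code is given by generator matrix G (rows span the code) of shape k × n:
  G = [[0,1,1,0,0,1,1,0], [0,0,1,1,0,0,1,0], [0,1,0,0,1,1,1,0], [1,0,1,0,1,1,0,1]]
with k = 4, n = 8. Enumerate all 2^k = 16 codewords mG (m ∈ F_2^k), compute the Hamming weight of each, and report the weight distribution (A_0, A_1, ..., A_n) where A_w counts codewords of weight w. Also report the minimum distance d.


Weight distribution: A_0 = 1, A_2 = 1, A_3 = 4, A_4 = 3, A_5 = 4, A_6 = 3. Minimum distance d = 2.

Enumerate all 2^4 = 16 messages m ∈ F_2^4.
For each, compute codeword c = mG in F_2^8, then tally its weight.
  m = 0000 → c = 00000000, weight = 0.
  m = 1000 → c = 01100110, weight = 4.
  m = 0100 → c = 00110010, weight = 3.
  m = 1100 → c = 01010100, weight = 3.
  m = 0010 → c = 01001110, weight = 4.
  m = 1010 → c = 00101000, weight = 2.
  m = 0110 → c = 01111100, weight = 5.
  m = 1110 → c = 00011010, weight = 3.
  m = 0001 → c = 10101101, weight = 5.
  m = 1001 → c = 11001011, weight = 5.
  m = 0101 → c = 10011111, weight = 6.
  m = 1101 → c = 11111001, weight = 6.
  m = 0011 → c = 11100011, weight = 5.
  m = 1011 → c = 10000101, weight = 3.
  m = 0111 → c = 11010001, weight = 4.
  m = 1111 → c = 10110111, weight = 6.
Tally weights:
  weight 0: 1 codewords.
  weight 2: 1 codewords.
  weight 3: 4 codewords.
  weight 4: 3 codewords.
  weight 5: 4 codewords.
  weight 6: 3 codewords.
Minimum distance d = smallest w > 0 with A_w > 0 = 2.
Sanity: Σ A_w = 16 = 2^4 = 16 ✓.


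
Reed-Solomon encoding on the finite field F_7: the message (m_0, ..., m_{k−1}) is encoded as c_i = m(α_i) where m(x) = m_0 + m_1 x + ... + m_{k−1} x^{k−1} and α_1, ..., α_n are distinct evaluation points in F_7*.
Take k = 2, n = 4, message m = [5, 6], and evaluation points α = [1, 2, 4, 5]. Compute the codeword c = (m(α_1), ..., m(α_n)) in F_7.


c = [4, 3, 1, 0]

Message polynomial: m(x) = 5 + 6·x (mod 7).
For each evaluation point α_i, compute m(α_i) mod 7:
  α_1 = 1: Horner steps 6 → 4, so m(1) = 4.
  α_2 = 2: Horner steps 6 → 3, so m(2) = 3.
  α_3 = 4: Horner steps 6 → 1, so m(4) = 1.
  α_4 = 5: Horner steps 6 → 0, so m(5) = 0.
Codeword c = [4, 3, 1, 0] ∈ F_7^4.


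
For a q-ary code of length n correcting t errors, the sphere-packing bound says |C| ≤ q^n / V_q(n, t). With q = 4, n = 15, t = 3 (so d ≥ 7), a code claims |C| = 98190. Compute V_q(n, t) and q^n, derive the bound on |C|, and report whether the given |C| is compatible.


V_q(n, t) = 13276, q^n = 1073741824, Hamming bound = 80878, |C| = 98190 > bound (violated).

Step 1: Compute V_q(n, t) = Σ_{j=0}^3 C(n, j) (q−1)^j.
  j = 0: C(15,0)·(3)^0 = 1·1 = 1.
  j = 1: C(15,1)·(3)^1 = 15·3 = 45.
  j = 2: C(15,2)·(3)^2 = 105·9 = 945.
  j = 3: C(15,3)·(3)^3 = 455·27 = 12285.
  V_q(n, t) = 1 + 45 + 945 + 12285 = 13276.
Step 2: q^n = 4^15 = 1073741824.
Step 3: Hamming bound ⌊q^n / V_q(n,t)⌋ = ⌊1073741824/13276⌋ = 80878.
Step 4: Compare |C| = 98190 to 80878: violated.
The claimed |C| lies above the Hamming bound, so no 4-ary code of length 15 with d ≥ 7 can have 98190 codewords.


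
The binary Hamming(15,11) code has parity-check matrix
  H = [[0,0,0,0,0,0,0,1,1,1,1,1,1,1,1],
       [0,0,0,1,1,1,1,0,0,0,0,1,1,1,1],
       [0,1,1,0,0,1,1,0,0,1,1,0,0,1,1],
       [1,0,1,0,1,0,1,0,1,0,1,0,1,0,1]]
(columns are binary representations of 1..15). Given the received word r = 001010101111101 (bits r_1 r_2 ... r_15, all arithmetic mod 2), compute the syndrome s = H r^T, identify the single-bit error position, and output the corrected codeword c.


s = (0, 1, 1, 1)^T, error position = 7, corrected codeword c = 001010001111101

Compute s = H r^T mod 2 one row at a time:
  s_1 = 0 + 1 + 1 + 1 + 1 + 1 + 0 + 1 = 6 ≡ 0 (mod 2).
  s_2 = 0 + 1 + 0 + 1 + 1 + 1 + 0 + 1 = 5 ≡ 1 (mod 2).
  s_3 = 0 + 1 + 0 + 1 + 1 + 1 + 0 + 1 = 5 ≡ 1 (mod 2).
  s_4 = 0 + 1 + 1 + 1 + 1 + 1 + 1 + 1 = 7 ≡ 1 (mod 2).
s = (0, 1, 1, 1)^T — this equals column 7 of H (binary 0111), so error is at position 7.
Correct: flip bit 7 of r = 001010101111101 to get c = 001010001111101.


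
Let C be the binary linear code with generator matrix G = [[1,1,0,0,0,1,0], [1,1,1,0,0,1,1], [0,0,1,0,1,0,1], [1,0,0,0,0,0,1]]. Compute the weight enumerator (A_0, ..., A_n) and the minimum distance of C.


Weight distribution: A_0 = 1, A_1 = 1, A_2 = 3, A_3 = 6, A_4 = 3, A_5 = 1, A_6 = 1. Minimum distance d = 1.

Enumerate all 2^4 = 16 messages m ∈ F_2^4.
For each, compute codeword c = mG in F_2^7, then tally its weight.
  m = 0000 → c = 0000000, weight = 0.
  m = 1000 → c = 1100010, weight = 3.
  m = 0100 → c = 1110011, weight = 5.
  m = 1100 → c = 0010001, weight = 2.
  m = 0010 → c = 0010101, weight = 3.
  m = 1010 → c = 1110111, weight = 6.
  m = 0110 → c = 1100110, weight = 4.
  m = 1110 → c = 0000100, weight = 1.
  m = 0001 → c = 1000001, weight = 2.
  m = 1001 → c = 0100011, weight = 3.
  m = 0101 → c = 0110010, weight = 3.
  m = 1101 → c = 1010000, weight = 2.
  m = 0011 → c = 1010100, weight = 3.
  m = 1011 → c = 0110110, weight = 4.
  m = 0111 → c = 0100111, weight = 4.
  m = 1111 → c = 1000101, weight = 3.
Tally weights:
  weight 0: 1 codewords.
  weight 1: 1 codewords.
  weight 2: 3 codewords.
  weight 3: 6 codewords.
  weight 4: 3 codewords.
  weight 5: 1 codewords.
  weight 6: 1 codewords.
Minimum distance d = smallest w > 0 with A_w > 0 = 1.
Sanity: Σ A_w = 16 = 2^4 = 16 ✓.


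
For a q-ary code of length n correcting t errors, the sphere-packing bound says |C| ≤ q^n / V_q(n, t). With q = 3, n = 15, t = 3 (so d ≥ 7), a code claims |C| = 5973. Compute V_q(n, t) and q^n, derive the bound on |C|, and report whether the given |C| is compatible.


V_q(n, t) = 4091, q^n = 14348907, Hamming bound = 3507, |C| = 5973 > bound (violated).

Step 1: Compute V_q(n, t) = Σ_{j=0}^3 C(n, j) (q−1)^j.
  j = 0: C(15,0)·(2)^0 = 1·1 = 1.
  j = 1: C(15,1)·(2)^1 = 15·2 = 30.
  j = 2: C(15,2)·(2)^2 = 105·4 = 420.
  j = 3: C(15,3)·(2)^3 = 455·8 = 3640.
  V_q(n, t) = 1 + 30 + 420 + 3640 = 4091.
Step 2: q^n = 3^15 = 14348907.
Step 3: Hamming bound ⌊q^n / V_q(n,t)⌋ = ⌊14348907/4091⌋ = 3507.
Step 4: Compare |C| = 5973 to 3507: violated.
The claimed |C| lies above the Hamming bound, so no 3-ary code of length 15 with d ≥ 7 can have 5973 codewords.


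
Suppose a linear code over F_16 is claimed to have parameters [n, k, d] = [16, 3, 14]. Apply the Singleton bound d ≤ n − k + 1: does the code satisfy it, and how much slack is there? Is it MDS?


Singleton RHS = n − k + 1 = 14, slack = 0, bound satisfied, MDS.

Singleton bound: d ≤ n − k + 1.
Here n = 16, k = 3, so n − k + 1 = 14.
Given d = 14, check d ≤ 14: YES.
Slack = (n − k + 1) − d = 0.
The code is MDS (slack = 0).
Description: the claimed parameters are [16, 3, 14]_16; such a code would be MDS (meets Singleton bound).


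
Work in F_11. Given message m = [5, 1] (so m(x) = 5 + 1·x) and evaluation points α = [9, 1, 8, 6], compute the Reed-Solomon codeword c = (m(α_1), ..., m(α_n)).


c = [3, 6, 2, 0]

Message polynomial: m(x) = 5 + 1·x (mod 11).
For each evaluation point α_i, compute m(α_i) mod 11:
  α_1 = 9: Horner steps 1 → 3, so m(9) = 3.
  α_2 = 1: Horner steps 1 → 6, so m(1) = 6.
  α_3 = 8: Horner steps 1 → 2, so m(8) = 2.
  α_4 = 6: Horner steps 1 → 0, so m(6) = 0.
Codeword c = [3, 6, 2, 0] ∈ F_11^4.


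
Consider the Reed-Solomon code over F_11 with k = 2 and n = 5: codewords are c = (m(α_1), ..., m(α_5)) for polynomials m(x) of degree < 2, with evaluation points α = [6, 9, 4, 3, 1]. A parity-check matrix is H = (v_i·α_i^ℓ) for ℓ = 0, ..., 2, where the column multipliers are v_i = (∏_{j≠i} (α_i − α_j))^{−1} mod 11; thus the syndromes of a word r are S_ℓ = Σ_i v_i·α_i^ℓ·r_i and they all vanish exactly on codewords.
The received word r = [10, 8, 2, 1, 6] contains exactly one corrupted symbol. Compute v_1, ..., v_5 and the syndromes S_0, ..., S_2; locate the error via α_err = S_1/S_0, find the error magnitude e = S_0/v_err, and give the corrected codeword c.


S = (8, 10, 7), error at position 3, error magnitude e = 9, c = [10, 8, 4, 1, 6].

Step 1: column multipliers v_i = (∏_{j≠i}(α_i − α_j))^{−1} mod 11.
  i = 1 (α = 6): (6−9)(6−4)(6−3)(6−1) = (−3)·2·3·5 = −90 ≡ 9, so v_1 = 9^{−1} = 5 (mod 11).
  i = 2 (α = 9): (9−6)(9−4)(9−3)(9−1) = 3·5·6·8 = 720 ≡ 5, so v_2 = 5^{−1} = 9 (mod 11).
  i = 3 (α = 4): (4−6)(4−9)(4−3)(4−1) = (−2)·(−5)·1·3 = 30 ≡ 8, so v_3 = 8^{−1} = 7 (mod 11).
  i = 4 (α = 3): (3−6)(3−9)(3−4)(3−1) = (−3)·(−6)·(−1)·2 = −36 ≡ 8, so v_4 = 8^{−1} = 7 (mod 11).
  i = 5 (α = 1): (1−6)(1−9)(1−4)(1−3) = (−5)·(−8)·(−3)·(−2) = 240 ≡ 9, so v_5 = 9^{−1} = 5 (mod 11).
  v = [5, 9, 7, 7, 5].
Step 2: syndromes of r = [10, 8, 2, 1, 6] (all sums mod 11).
  S_0 = Σ v_i r_i = 5·10 + 9·8 + 7·2 + 7·1 + 5·6 = 173 ≡ 8.
  S_1 = Σ v_i α_i r_i = 5·6·10 + 9·9·8 + 7·4·2 + 7·3·1 + 5·1·6 = 1055 ≡ 10.
  α_i^2 mod 11 = [3, 4, 5, 9, 1].
  S_2 = Σ v_i α_i^2 r_i = 5·3·10 + 9·4·8 + 7·5·2 + 7·9·1 + 5·1·6 = 601 ≡ 7.
  S = (8, 10, 7) ≠ 0, so r is not a codeword (an error is present).
Step 3: locate the error. For a single error e at position i, S_ℓ = v_i·e·α_i^ℓ, so α_err = S_1/S_0.
  S_0^{−1} = 8^{−1} = 7 (mod 11), so α_err = 10·7 = 70 ≡ 4 = α_3. Error position i = 3.
  Consistency check: S_2/S_1 = 7·10 = 70 ≡ 4 = α_err ✓ (single-error assumption holds).
Step 4: error magnitude e = S_0/v_3 = S_0·∏_{j≠3}(α_3 − α_j) = 8·8 = 64 ≡ 9 (mod 11).
Step 5: correct position 3: c_3 = r_3 − e = 2 − 9 ≡ 4 (mod 11). Hence c = [10, 8, 4, 1, 6].
  Check: interpolating c through the α_i gives m(x) = 3 + 3·x (degree < 2) with m(α_i) = c_i for every i, so c is indeed a codeword.


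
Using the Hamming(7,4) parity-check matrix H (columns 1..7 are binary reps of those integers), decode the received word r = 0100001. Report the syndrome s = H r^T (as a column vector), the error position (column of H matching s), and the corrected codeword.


s = (1, 0, 1)^T, error position = 5, corrected codeword c = 0100101

Compute s = H r^T mod 2 one row at a time:
  s_1 = 0 + 0 + 0 + 1 = 1 ≡ 1 (mod 2).
  s_2 = 1 + 0 + 0 + 1 = 2 ≡ 0 (mod 2).
  s_3 = 0 + 0 + 0 + 1 = 1 ≡ 1 (mod 2).
s = (1, 0, 1)^T — this equals column 5 of H (binary 101), so error is at position 5.
Correct: flip bit 5 of r = 0100001 to get c = 0100101.


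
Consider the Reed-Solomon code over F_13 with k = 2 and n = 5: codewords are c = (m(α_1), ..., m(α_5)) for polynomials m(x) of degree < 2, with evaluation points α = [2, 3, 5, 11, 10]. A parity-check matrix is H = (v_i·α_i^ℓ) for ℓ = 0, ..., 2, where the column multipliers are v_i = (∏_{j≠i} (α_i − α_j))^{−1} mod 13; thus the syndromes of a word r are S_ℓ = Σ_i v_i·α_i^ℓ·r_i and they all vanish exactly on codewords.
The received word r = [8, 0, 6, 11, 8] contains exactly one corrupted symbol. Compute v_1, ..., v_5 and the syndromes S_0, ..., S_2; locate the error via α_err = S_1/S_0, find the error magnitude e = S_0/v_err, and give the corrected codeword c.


S = (3, 6, 12), error at position 1, error magnitude e = 11, c = [10, 0, 6, 11, 8].

Step 1: column multipliers v_i = (∏_{j≠i}(α_i − α_j))^{−1} mod 13.
  i = 1 (α = 2): (2−3)(2−5)(2−11)(2−10) = (−1)·(−3)·(−9)·(−8) = 216 ≡ 8, so v_1 = 8^{−1} = 5 (mod 13).
  i = 2 (α = 3): (3−2)(3−5)(3−11)(3−10) = 1·(−2)·(−8)·(−7) = −112 ≡ 5, so v_2 = 5^{−1} = 8 (mod 13).
  i = 3 (α = 5): (5−2)(5−3)(5−11)(5−10) = 3·2·(−6)·(−5) = 180 ≡ 11, so v_3 = 11^{−1} = 6 (mod 13).
  i = 4 (α = 11): (11−2)(11−3)(11−5)(11−10) = 9·8·6·1 = 432 ≡ 3, so v_4 = 3^{−1} = 9 (mod 13).
  i = 5 (α = 10): (10−2)(10−3)(10−5)(10−11) = 8·7·5·(−1) = −280 ≡ 6, so v_5 = 6^{−1} = 11 (mod 13).
  v = [5, 8, 6, 9, 11].
Step 2: syndromes of r = [8, 0, 6, 11, 8] (all sums mod 13).
  S_0 = Σ v_i r_i = 5·8 + 8·0 + 6·6 + 9·11 + 11·8 = 263 ≡ 3.
  S_1 = Σ v_i α_i r_i = 5·2·8 + 8·3·0 + 6·5·6 + 9·11·11 + 11·10·8 = 2229 ≡ 6.
  α_i^2 mod 13 = [4, 9, 12, 4, 9].
  S_2 = Σ v_i α_i^2 r_i = 5·4·8 + 8·9·0 + 6·12·6 + 9·4·11 + 11·9·8 = 1780 ≡ 12.
  S = (3, 6, 12) ≠ 0, so r is not a codeword (an error is present).
Step 3: locate the error. For a single error e at position i, S_ℓ = v_i·e·α_i^ℓ, so α_err = S_1/S_0.
  S_0^{−1} = 3^{−1} = 9 (mod 13), so α_err = 6·9 = 54 ≡ 2 = α_1. Error position i = 1.
  Consistency check: S_2/S_1 = 12·11 = 132 ≡ 2 = α_err ✓ (single-error assumption holds).
Step 4: error magnitude e = S_0/v_1 = S_0·∏_{j≠1}(α_1 − α_j) = 3·8 = 24 ≡ 11 (mod 13).
Step 5: correct position 1: c_1 = r_1 − e = 8 − 11 ≡ 10 (mod 13). Hence c = [10, 0, 6, 11, 8].
  Check: interpolating c through the α_i gives m(x) = 4 + 3·x (degree < 2) with m(α_i) = c_i for every i, so c is indeed a codeword.


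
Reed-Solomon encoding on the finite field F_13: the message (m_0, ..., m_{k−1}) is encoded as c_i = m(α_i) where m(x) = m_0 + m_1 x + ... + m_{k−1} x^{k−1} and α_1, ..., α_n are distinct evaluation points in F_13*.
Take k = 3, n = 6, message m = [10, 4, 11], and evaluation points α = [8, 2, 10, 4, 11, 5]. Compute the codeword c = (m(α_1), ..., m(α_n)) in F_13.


c = [5, 10, 6, 7, 7, 6]

Message polynomial: m(x) = 10 + 4·x + 11·x^2 (mod 13).
For each evaluation point α_i, compute m(α_i) mod 13:
  α_1 = 8: Horner steps 11 → 1 → 5, so m(8) = 5.
  α_2 = 2: Horner steps 11 → 0 → 10, so m(2) = 10.
  α_3 = 10: Horner steps 11 → 10 → 6, so m(10) = 6.
  α_4 = 4: Horner steps 11 → 9 → 7, so m(4) = 7.
  α_5 = 11: Horner steps 11 → 8 → 7, so m(11) = 7.
  α_6 = 5: Horner steps 11 → 7 → 6, so m(5) = 6.
Codeword c = [5, 10, 6, 7, 7, 6] ∈ F_13^6.


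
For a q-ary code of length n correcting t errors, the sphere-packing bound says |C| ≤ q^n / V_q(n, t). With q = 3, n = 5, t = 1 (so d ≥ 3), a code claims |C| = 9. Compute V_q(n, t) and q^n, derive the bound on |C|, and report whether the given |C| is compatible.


V_q(n, t) = 11, q^n = 243, Hamming bound = 22, |C| = 9 ≤ bound (satisfied).

Step 1: Compute V_q(n, t) = Σ_{j=0}^1 C(n, j) (q−1)^j.
  j = 0: C(5,0)·(2)^0 = 1·1 = 1.
  j = 1: C(5,1)·(2)^1 = 5·2 = 10.
  V_q(n, t) = 1 + 10 = 11.
Step 2: q^n = 3^5 = 243.
Step 3: Hamming bound ⌊q^n / V_q(n,t)⌋ = ⌊243/11⌋ = 22.
Step 4: Compare |C| = 9 to 22: satisfied.
The claimed |C| lies below the Hamming bound.


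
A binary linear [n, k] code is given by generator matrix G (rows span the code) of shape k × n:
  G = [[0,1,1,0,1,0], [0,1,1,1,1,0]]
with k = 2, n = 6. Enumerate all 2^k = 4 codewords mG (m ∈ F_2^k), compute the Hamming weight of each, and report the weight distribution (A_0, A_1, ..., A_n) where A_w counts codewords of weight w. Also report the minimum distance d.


Weight distribution: A_0 = 1, A_1 = 1, A_3 = 1, A_4 = 1. Minimum distance d = 1.

Enumerate all 2^2 = 4 messages m ∈ F_2^2.
For each, compute codeword c = mG in F_2^6, then tally its weight.
  m = 00 → c = 000000, weight = 0.
  m = 10 → c = 011010, weight = 3.
  m = 01 → c = 011110, weight = 4.
  m = 11 → c = 000100, weight = 1.
Tally weights:
  weight 0: 1 codewords.
  weight 1: 1 codewords.
  weight 3: 1 codewords.
  weight 4: 1 codewords.
Minimum distance d = smallest w > 0 with A_w > 0 = 1.
Sanity: Σ A_w = 4 = 2^2 = 4 ✓.


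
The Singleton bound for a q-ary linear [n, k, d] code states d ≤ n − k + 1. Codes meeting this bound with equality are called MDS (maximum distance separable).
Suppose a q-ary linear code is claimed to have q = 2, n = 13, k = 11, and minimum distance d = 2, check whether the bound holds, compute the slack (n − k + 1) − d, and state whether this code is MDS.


Singleton RHS = n − k + 1 = 3, slack = 1, bound satisfied, not MDS.

Singleton bound: d ≤ n − k + 1.
Here n = 13, k = 11, so n − k + 1 = 3.
Given d = 2, check d ≤ 3: YES.
Slack = (n − k + 1) − d = 1.
The code is NOT MDS (slack = 1 > 0).
Description: the claimed parameters are [13, 11, 2]_2; such a code would be non-MDS.


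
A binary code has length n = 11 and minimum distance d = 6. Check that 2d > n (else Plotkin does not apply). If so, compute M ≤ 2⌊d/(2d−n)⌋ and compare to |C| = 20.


Plotkin bound M ≤ 12; given |C| = 20 > bound (violated).

Check applicability: 2d = 12, n = 11.
2d − n = 1 > 0, so Plotkin applies.
Compute d/(2d−n) = 6/1 ≈ 6.0000.
⌊d/(2d−n)⌋ = 6.
Plotkin bound: M ≤ 2·6 = 12.
Given |C| = 20, check: VIOLATED.
This |C| is above the Plotkin bound, so no binary code with n = 11, d = 6 and 20 codewords exists.


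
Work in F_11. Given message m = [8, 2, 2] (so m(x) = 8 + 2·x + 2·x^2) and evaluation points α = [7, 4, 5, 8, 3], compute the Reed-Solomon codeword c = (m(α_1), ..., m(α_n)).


c = [10, 4, 2, 9, 10]

Message polynomial: m(x) = 8 + 2·x + 2·x^2 (mod 11).
For each evaluation point α_i, compute m(α_i) mod 11:
  α_1 = 7: Horner steps 2 → 5 → 10, so m(7) = 10.
  α_2 = 4: Horner steps 2 → 10 → 4, so m(4) = 4.
  α_3 = 5: Horner steps 2 → 1 → 2, so m(5) = 2.
  α_4 = 8: Horner steps 2 → 7 → 9, so m(8) = 9.
  α_5 = 3: Horner steps 2 → 8 → 10, so m(3) = 10.
Codeword c = [10, 4, 2, 9, 10] ∈ F_11^5.


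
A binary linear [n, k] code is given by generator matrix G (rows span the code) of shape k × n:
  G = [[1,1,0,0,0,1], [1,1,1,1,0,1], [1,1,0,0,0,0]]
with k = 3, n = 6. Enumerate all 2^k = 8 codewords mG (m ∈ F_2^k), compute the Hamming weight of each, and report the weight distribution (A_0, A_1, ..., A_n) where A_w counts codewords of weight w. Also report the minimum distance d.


Weight distribution: A_0 = 1, A_1 = 1, A_2 = 2, A_3 = 2, A_4 = 1, A_5 = 1. Minimum distance d = 1.

Enumerate all 2^3 = 8 messages m ∈ F_2^3.
For each, compute codeword c = mG in F_2^6, then tally its weight.
  m = 000 → c = 000000, weight = 0.
  m = 100 → c = 110001, weight = 3.
  m = 010 → c = 111101, weight = 5.
  m = 110 → c = 001100, weight = 2.
  m = 001 → c = 110000, weight = 2.
  m = 101 → c = 000001, weight = 1.
  m = 011 → c = 001101, weight = 3.
  m = 111 → c = 111100, weight = 4.
Tally weights:
  weight 0: 1 codewords.
  weight 1: 1 codewords.
  weight 2: 2 codewords.
  weight 3: 2 codewords.
  weight 4: 1 codewords.
  weight 5: 1 codewords.
Minimum distance d = smallest w > 0 with A_w > 0 = 1.
Sanity: Σ A_w = 8 = 2^3 = 8 ✓.


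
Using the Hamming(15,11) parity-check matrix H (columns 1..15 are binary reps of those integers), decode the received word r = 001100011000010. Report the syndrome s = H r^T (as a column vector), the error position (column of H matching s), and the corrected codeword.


s = (1, 0, 0, 0)^T, error position = 8, corrected codeword c = 001100001000010

Compute s = H r^T mod 2 one row at a time:
  s_1 = 1 + 1 + 0 + 0 + 0 + 0 + 1 + 0 = 3 ≡ 1 (mod 2).
  s_2 = 1 + 0 + 0 + 0 + 0 + 0 + 1 + 0 = 2 ≡ 0 (mod 2).
  s_3 = 0 + 1 + 0 + 0 + 0 + 0 + 1 + 0 = 2 ≡ 0 (mod 2).
  s_4 = 0 + 1 + 0 + 0 + 1 + 0 + 0 + 0 = 2 ≡ 0 (mod 2).
s = (1, 0, 0, 0)^T — this equals column 8 of H (binary 1000), so error is at position 8.
Correct: flip bit 8 of r = 001100011000010 to get c = 001100001000010.


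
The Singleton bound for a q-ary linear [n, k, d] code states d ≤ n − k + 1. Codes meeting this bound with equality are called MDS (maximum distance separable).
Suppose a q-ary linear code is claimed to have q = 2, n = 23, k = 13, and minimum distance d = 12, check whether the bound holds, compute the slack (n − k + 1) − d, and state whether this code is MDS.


Singleton RHS = n − k + 1 = 11, slack = -1, bound violated (no such code; not MDS).

Singleton bound: d ≤ n − k + 1.
Here n = 23, k = 13, so n − k + 1 = 11.
Given d = 12, check d ≤ 11: NO.
Slack = (n − k + 1) − d = -1.
The slack is negative: d = 12 exceeds n − k + 1 = 11 by 1, so the Singleton bound is violated and no linear [23, 13, 12]_2 code can exist. In particular it is not MDS (MDS requires d = n − k + 1 exactly).
Description: the claimed parameters are [23, 13, 12]_2; such a code would be impossible (violates the Singleton bound).


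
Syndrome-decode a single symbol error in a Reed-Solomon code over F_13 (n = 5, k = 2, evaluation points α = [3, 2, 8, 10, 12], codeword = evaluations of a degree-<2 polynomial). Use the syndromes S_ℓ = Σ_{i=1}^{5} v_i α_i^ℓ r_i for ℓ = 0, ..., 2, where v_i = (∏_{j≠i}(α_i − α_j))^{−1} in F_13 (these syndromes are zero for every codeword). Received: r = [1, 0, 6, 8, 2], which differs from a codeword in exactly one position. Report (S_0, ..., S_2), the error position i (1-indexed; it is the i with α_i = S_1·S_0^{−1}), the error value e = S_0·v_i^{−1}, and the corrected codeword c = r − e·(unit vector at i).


S = (1, 12, 1), error at position 5, error magnitude e = 5, c = [1, 0, 6, 8, 10].

Step 1: column multipliers v_i = (∏_{j≠i}(α_i − α_j))^{−1} mod 13.
  i = 1 (α = 3): (3−2)(3−8)(3−10)(3−12) = 1·(−5)·(−7)·(−9) = −315 ≡ 10, so v_1 = 10^{−1} = 4 (mod 13).
  i = 2 (α = 2): (2−3)(2−8)(2−10)(2−12) = (−1)·(−6)·(−8)·(−10) = 480 ≡ 12, so v_2 = 12^{−1} = 12 (mod 13).
  i = 3 (α = 8): (8−3)(8−2)(8−10)(8−12) = 5·6·(−2)·(−4) = 240 ≡ 6, so v_3 = 6^{−1} = 11 (mod 13).
  i = 4 (α = 10): (10−3)(10−2)(10−8)(10−12) = 7·8·2·(−2) = −224 ≡ 10, so v_4 = 10^{−1} = 4 (mod 13).
  i = 5 (α = 12): (12−3)(12−2)(12−8)(12−10) = 9·10·4·2 = 720 ≡ 5, so v_5 = 5^{−1} = 8 (mod 13).
  v = [4, 12, 11, 4, 8].
Step 2: syndromes of r = [1, 0, 6, 8, 2] (all sums mod 13).
  S_0 = Σ v_i r_i = 4·1 + 12·0 + 11·6 + 4·8 + 8·2 = 118 ≡ 1.
  S_1 = Σ v_i α_i r_i = 4·3·1 + 12·2·0 + 11·8·6 + 4·10·8 + 8·12·2 = 1052 ≡ 12.
  α_i^2 mod 13 = [9, 4, 12, 9, 1].
  S_2 = Σ v_i α_i^2 r_i = 4·9·1 + 12·4·0 + 11·12·6 + 4·9·8 + 8·1·2 = 1132 ≡ 1.
  S = (1, 12, 1) ≠ 0, so r is not a codeword (an error is present).
Step 3: locate the error. For a single error e at position i, S_ℓ = v_i·e·α_i^ℓ, so α_err = S_1/S_0.
  S_0^{−1} = 1^{−1} = 1 (mod 13), so α_err = 12·1 = 12 ≡ 12 = α_5. Error position i = 5.
  Consistency check: S_2/S_1 = 1·12 = 12 ≡ 12 = α_err ✓ (single-error assumption holds).
Step 4: error magnitude e = S_0/v_5 = S_0·∏_{j≠5}(α_5 − α_j) = 1·5 = 5 ≡ 5 (mod 13).
Step 5: correct position 5: c_5 = r_5 − e = 2 − 5 ≡ 10 (mod 13). Hence c = [1, 0, 6, 8, 10].
  Check: interpolating c through the α_i gives m(x) = 11 + 1·x (degree < 2) with m(α_i) = c_i for every i, so c is indeed a codeword.


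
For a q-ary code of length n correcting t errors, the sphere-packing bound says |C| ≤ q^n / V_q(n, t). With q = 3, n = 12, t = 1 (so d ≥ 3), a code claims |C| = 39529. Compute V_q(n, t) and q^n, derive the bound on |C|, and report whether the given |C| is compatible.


V_q(n, t) = 25, q^n = 531441, Hamming bound = 21257, |C| = 39529 > bound (violated).

Step 1: Compute V_q(n, t) = Σ_{j=0}^1 C(n, j) (q−1)^j.
  j = 0: C(12,0)·(2)^0 = 1·1 = 1.
  j = 1: C(12,1)·(2)^1 = 12·2 = 24.
  V_q(n, t) = 1 + 24 = 25.
Step 2: q^n = 3^12 = 531441.
Step 3: Hamming bound ⌊q^n / V_q(n,t)⌋ = ⌊531441/25⌋ = 21257.
Step 4: Compare |C| = 39529 to 21257: violated.
The claimed |C| lies above the Hamming bound, so no 3-ary code of length 12 with d ≥ 3 can have 39529 codewords.


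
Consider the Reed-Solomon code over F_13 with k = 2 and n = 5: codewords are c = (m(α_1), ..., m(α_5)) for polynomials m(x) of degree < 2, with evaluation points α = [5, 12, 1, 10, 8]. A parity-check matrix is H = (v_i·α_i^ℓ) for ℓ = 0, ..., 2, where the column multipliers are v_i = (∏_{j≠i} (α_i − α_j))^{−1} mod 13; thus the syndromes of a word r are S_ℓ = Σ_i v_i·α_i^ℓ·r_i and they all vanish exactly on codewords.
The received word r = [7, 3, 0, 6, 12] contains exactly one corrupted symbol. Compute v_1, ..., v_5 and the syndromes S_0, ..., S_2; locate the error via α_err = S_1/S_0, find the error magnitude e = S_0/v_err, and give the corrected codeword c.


S = (10, 2, 3), error at position 5, error magnitude e = 3, c = [7, 3, 0, 6, 9].

Step 1: column multipliers v_i = (∏_{j≠i}(α_i − α_j))^{−1} mod 13.
  i = 1 (α = 5): (5−12)(5−1)(5−10)(5−8) = (−7)·4·(−5)·(−3) = −420 ≡ 9, so v_1 = 9^{−1} = 3 (mod 13).
  i = 2 (α = 12): (12−5)(12−1)(12−10)(12−8) = 7·11·2·4 = 616 ≡ 5, so v_2 = 5^{−1} = 8 (mod 13).
  i = 3 (α = 1): (1−5)(1−12)(1−10)(1−8) = (−4)·(−11)·(−9)·(−7) = 2772 ≡ 3, so v_3 = 3^{−1} = 9 (mod 13).
  i = 4 (α = 10): (10−5)(10−12)(10−1)(10−8) = 5·(−2)·9·2 = −180 ≡ 2, so v_4 = 2^{−1} = 7 (mod 13).
  i = 5 (α = 8): (8−5)(8−12)(8−1)(8−10) = 3·(−4)·7·(−2) = 168 ≡ 12, so v_5 = 12^{−1} = 12 (mod 13).
  v = [3, 8, 9, 7, 12].
Step 2: syndromes of r = [7, 3, 0, 6, 12] (all sums mod 13).
  S_0 = Σ v_i r_i = 3·7 + 8·3 + 9·0 + 7·6 + 12·12 = 231 ≡ 10.
  S_1 = Σ v_i α_i r_i = 3·5·7 + 8·12·3 + 9·1·0 + 7·10·6 + 12·8·12 = 1965 ≡ 2.
  α_i^2 mod 13 = [12, 1, 1, 9, 12].
  S_2 = Σ v_i α_i^2 r_i = 3·12·7 + 8·1·3 + 9·1·0 + 7·9·6 + 12·12·12 = 2382 ≡ 3.
  S = (10, 2, 3) ≠ 0, so r is not a codeword (an error is present).
Step 3: locate the error. For a single error e at position i, S_ℓ = v_i·e·α_i^ℓ, so α_err = S_1/S_0.
  S_0^{−1} = 10^{−1} = 4 (mod 13), so α_err = 2·4 = 8 ≡ 8 = α_5. Error position i = 5.
  Consistency check: S_2/S_1 = 3·7 = 21 ≡ 8 = α_err ✓ (single-error assumption holds).
Step 4: error magnitude e = S_0/v_5 = S_0·∏_{j≠5}(α_5 − α_j) = 10·12 = 120 ≡ 3 (mod 13).
Step 5: correct position 5: c_5 = r_5 − e = 12 − 3 ≡ 9 (mod 13). Hence c = [7, 3, 0, 6, 9].
  Check: interpolating c through the α_i gives m(x) = 8 + 5·x (degree < 2) with m(α_i) = c_i for every i, so c is indeed a codeword.


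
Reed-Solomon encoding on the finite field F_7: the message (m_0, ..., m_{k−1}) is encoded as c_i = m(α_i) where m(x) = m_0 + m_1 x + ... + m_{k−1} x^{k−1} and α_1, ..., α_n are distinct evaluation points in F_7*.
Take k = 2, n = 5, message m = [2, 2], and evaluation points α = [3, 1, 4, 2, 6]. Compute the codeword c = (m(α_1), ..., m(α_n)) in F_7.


c = [1, 4, 3, 6, 0]

Message polynomial: m(x) = 2 + 2·x (mod 7).
For each evaluation point α_i, compute m(α_i) mod 7:
  α_1 = 3: Horner steps 2 → 1, so m(3) = 1.
  α_2 = 1: Horner steps 2 → 4, so m(1) = 4.
  α_3 = 4: Horner steps 2 → 3, so m(4) = 3.
  α_4 = 2: Horner steps 2 → 6, so m(2) = 6.
  α_5 = 6: Horner steps 2 → 0, so m(6) = 0.
Codeword c = [1, 4, 3, 6, 0] ∈ F_7^5.


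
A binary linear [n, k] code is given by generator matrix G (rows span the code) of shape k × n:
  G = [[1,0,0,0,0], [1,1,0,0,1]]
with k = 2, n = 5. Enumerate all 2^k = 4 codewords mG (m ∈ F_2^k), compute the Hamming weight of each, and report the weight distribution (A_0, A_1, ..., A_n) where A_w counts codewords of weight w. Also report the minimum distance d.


Weight distribution: A_0 = 1, A_1 = 1, A_2 = 1, A_3 = 1. Minimum distance d = 1.

Enumerate all 2^2 = 4 messages m ∈ F_2^2.
For each, compute codeword c = mG in F_2^5, then tally its weight.
  m = 00 → c = 00000, weight = 0.
  m = 10 → c = 10000, weight = 1.
  m = 01 → c = 11001, weight = 3.
  m = 11 → c = 01001, weight = 2.
Tally weights:
  weight 0: 1 codewords.
  weight 1: 1 codewords.
  weight 2: 1 codewords.
  weight 3: 1 codewords.
Minimum distance d = smallest w > 0 with A_w > 0 = 1.
Sanity: Σ A_w = 4 = 2^2 = 4 ✓.


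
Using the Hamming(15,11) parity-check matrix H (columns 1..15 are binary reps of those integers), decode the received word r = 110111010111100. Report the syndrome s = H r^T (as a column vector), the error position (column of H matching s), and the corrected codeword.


s = (1, 1, 0, 0)^T, error position = 12, corrected codeword c = 110111010110100

Compute s = H r^T mod 2 one row at a time:
  s_1 = 1 + 0 + 1 + 1 + 1 + 1 + 0 + 0 = 5 ≡ 1 (mod 2).
  s_2 = 1 + 1 + 1 + 0 + 1 + 1 + 0 + 0 = 5 ≡ 1 (mod 2).
  s_3 = 1 + 0 + 1 + 0 + 1 + 1 + 0 + 0 = 4 ≡ 0 (mod 2).
  s_4 = 1 + 0 + 1 + 0 + 0 + 1 + 1 + 0 = 4 ≡ 0 (mod 2).
s = (1, 1, 0, 0)^T — this equals column 12 of H (binary 1100), so error is at position 12.
Correct: flip bit 12 of r = 110111010111100 to get c = 110111010110100.


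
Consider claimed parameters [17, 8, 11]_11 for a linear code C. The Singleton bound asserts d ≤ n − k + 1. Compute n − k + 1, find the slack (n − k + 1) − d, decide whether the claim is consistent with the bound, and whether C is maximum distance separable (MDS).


Singleton RHS = n − k + 1 = 10, slack = -1, bound violated (no such code; not MDS).

Singleton bound: d ≤ n − k + 1.
Here n = 17, k = 8, so n − k + 1 = 10.
Given d = 11, check d ≤ 10: NO.
Slack = (n − k + 1) − d = -1.
The slack is negative: d = 11 exceeds n − k + 1 = 10 by 1, so the Singleton bound is violated and no linear [17, 8, 11]_11 code can exist. In particular it is not MDS (MDS requires d = n − k + 1 exactly).
Description: the claimed parameters are [17, 8, 11]_11; such a code would be impossible (violates the Singleton bound).


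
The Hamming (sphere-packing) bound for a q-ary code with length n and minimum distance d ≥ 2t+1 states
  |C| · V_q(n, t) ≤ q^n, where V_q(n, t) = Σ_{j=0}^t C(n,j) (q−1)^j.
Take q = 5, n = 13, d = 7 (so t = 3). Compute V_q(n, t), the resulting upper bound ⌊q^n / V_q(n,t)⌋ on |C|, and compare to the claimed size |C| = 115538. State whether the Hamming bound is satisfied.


V_q(n, t) = 19605, q^n = 1220703125, Hamming bound = 62264, |C| = 115538 > bound (violated).

Step 1: Compute V_q(n, t) = Σ_{j=0}^3 C(n, j) (q−1)^j.
  j = 0: C(13,0)·(4)^0 = 1·1 = 1.
  j = 1: C(13,1)·(4)^1 = 13·4 = 52.
  j = 2: C(13,2)·(4)^2 = 78·16 = 1248.
  j = 3: C(13,3)·(4)^3 = 286·64 = 18304.
  V_q(n, t) = 1 + 52 + 1248 + 18304 = 19605.
Step 2: q^n = 5^13 = 1220703125.
Step 3: Hamming bound ⌊q^n / V_q(n,t)⌋ = ⌊1220703125/19605⌋ = 62264.
Step 4: Compare |C| = 115538 to 62264: violated.
The claimed |C| lies above the Hamming bound, so no 5-ary code of length 13 with d ≥ 7 can have 115538 codewords.


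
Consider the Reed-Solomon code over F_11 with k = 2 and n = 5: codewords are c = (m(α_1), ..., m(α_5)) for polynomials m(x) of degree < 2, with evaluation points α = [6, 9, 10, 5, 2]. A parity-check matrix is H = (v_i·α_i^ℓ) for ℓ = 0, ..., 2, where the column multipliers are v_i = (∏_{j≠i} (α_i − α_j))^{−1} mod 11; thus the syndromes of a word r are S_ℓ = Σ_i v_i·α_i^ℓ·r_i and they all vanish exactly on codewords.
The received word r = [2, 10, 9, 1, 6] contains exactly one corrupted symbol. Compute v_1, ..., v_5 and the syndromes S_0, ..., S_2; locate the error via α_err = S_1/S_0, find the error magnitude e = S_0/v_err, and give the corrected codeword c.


S = (7, 2, 10), error at position 4, error magnitude e = 9, c = [2, 10, 9, 3, 6].

Step 1: column multipliers v_i = (∏_{j≠i}(α_i − α_j))^{−1} mod 11.
  i = 1 (α = 6): (6−9)(6−10)(6−5)(6−2) = (−3)·(−4)·1·4 = 48 ≡ 4, so v_1 = 4^{−1} = 3 (mod 11).
  i = 2 (α = 9): (9−6)(9−10)(9−5)(9−2) = 3·(−1)·4·7 = −84 ≡ 4, so v_2 = 4^{−1} = 3 (mod 11).
  i = 3 (α = 10): (10−6)(10−9)(10−5)(10−2) = 4·1·5·8 = 160 ≡ 6, so v_3 = 6^{−1} = 2 (mod 11).
  i = 4 (α = 5): (5−6)(5−9)(5−10)(5−2) = (−1)·(−4)·(−5)·3 = −60 ≡ 6, so v_4 = 6^{−1} = 2 (mod 11).
  i = 5 (α = 2): (2−6)(2−9)(2−10)(2−5) = (−4)·(−7)·(−8)·(−3) = 672 ≡ 1, so v_5 = 1^{−1} = 1 (mod 11).
  v = [3, 3, 2, 2, 1].
Step 2: syndromes of r = [2, 10, 9, 1, 6] (all sums mod 11).
  S_0 = Σ v_i r_i = 3·2 + 3·10 + 2·9 + 2·1 + 1·6 = 62 ≡ 7.
  S_1 = Σ v_i α_i r_i = 3·6·2 + 3·9·10 + 2·10·9 + 2·5·1 + 1·2·6 = 508 ≡ 2.
  α_i^2 mod 11 = [3, 4, 1, 3, 4].
  S_2 = Σ v_i α_i^2 r_i = 3·3·2 + 3·4·10 + 2·1·9 + 2·3·1 + 1·4·6 = 186 ≡ 10.
  S = (7, 2, 10) ≠ 0, so r is not a codeword (an error is present).
Step 3: locate the error. For a single error e at position i, S_ℓ = v_i·e·α_i^ℓ, so α_err = S_1/S_0.
  S_0^{−1} = 7^{−1} = 8 (mod 11), so α_err = 2·8 = 16 ≡ 5 = α_4. Error position i = 4.
  Consistency check: S_2/S_1 = 10·6 = 60 ≡ 5 = α_err ✓ (single-error assumption holds).
Step 4: error magnitude e = S_0/v_4 = S_0·∏_{j≠4}(α_4 − α_j) = 7·6 = 42 ≡ 9 (mod 11).
Step 5: correct position 4: c_4 = r_4 − e = 1 − 9 ≡ 3 (mod 11). Hence c = [2, 10, 9, 3, 6].
  Check: interpolating c through the α_i gives m(x) = 8 + 10·x (degree < 2) with m(α_i) = c_i for every i, so c is indeed a codeword.


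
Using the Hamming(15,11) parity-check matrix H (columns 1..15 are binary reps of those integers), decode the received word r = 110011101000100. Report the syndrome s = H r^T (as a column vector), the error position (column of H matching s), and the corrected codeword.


s = (0, 0, 1, 1)^T, error position = 3, corrected codeword c = 111011101000100

Compute s = H r^T mod 2 one row at a time:
  s_1 = 0 + 1 + 0 + 0 + 0 + 1 + 0 + 0 = 2 ≡ 0 (mod 2).
  s_2 = 0 + 1 + 1 + 1 + 0 + 1 + 0 + 0 = 4 ≡ 0 (mod 2).
  s_3 = 1 + 0 + 1 + 1 + 0 + 0 + 0 + 0 = 3 ≡ 1 (mod 2).
  s_4 = 1 + 0 + 1 + 1 + 1 + 0 + 1 + 0 = 5 ≡ 1 (mod 2).
s = (0, 0, 1, 1)^T — this equals column 3 of H (binary 0011), so error is at position 3.
Correct: flip bit 3 of r = 110011101000100 to get c = 111011101000100.


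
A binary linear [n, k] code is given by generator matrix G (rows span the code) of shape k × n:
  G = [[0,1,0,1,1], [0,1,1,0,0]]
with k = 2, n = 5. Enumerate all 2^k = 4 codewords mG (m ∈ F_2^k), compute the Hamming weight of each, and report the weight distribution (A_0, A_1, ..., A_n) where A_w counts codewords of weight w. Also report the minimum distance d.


Weight distribution: A_0 = 1, A_2 = 1, A_3 = 2. Minimum distance d = 2.

Enumerate all 2^2 = 4 messages m ∈ F_2^2.
For each, compute codeword c = mG in F_2^5, then tally its weight.
  m = 00 → c = 00000, weight = 0.
  m = 10 → c = 01011, weight = 3.
  m = 01 → c = 01100, weight = 2.
  m = 11 → c = 00111, weight = 3.
Tally weights:
  weight 0: 1 codewords.
  weight 2: 1 codewords.
  weight 3: 2 codewords.
Minimum distance d = smallest w > 0 with A_w > 0 = 2.
Sanity: Σ A_w = 4 = 2^2 = 4 ✓.


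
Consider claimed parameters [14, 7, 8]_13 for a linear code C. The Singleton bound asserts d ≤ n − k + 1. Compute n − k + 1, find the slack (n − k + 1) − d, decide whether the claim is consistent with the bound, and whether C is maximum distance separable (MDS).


Singleton RHS = n − k + 1 = 8, slack = 0, bound satisfied, MDS.

Singleton bound: d ≤ n − k + 1.
Here n = 14, k = 7, so n − k + 1 = 8.
Given d = 8, check d ≤ 8: YES.
Slack = (n − k + 1) − d = 0.
The code is MDS (slack = 0).
Description: the claimed parameters are [14, 7, 8]_13; such a code would be MDS (meets Singleton bound).
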